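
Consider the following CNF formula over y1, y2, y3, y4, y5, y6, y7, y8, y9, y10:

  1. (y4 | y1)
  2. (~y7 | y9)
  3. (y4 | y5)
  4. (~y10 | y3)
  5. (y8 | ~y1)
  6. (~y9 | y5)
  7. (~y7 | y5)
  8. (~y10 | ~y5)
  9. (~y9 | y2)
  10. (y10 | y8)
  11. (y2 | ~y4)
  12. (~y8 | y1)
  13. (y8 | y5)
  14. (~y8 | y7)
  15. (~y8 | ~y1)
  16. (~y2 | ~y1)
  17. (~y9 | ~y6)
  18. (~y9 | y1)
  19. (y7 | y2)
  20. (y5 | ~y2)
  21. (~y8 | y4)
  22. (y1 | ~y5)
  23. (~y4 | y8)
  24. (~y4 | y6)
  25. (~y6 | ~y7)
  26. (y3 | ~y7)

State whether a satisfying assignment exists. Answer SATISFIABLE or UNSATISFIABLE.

UNSATISFIABLE

y8 = True:
  propagation gives y1=True; an empty clause results — contradiction.
y8 = False:
  propagation gives y1=False, y4=True; an empty clause results — contradiction.
Every branch closes, so no satisfying assignment exists.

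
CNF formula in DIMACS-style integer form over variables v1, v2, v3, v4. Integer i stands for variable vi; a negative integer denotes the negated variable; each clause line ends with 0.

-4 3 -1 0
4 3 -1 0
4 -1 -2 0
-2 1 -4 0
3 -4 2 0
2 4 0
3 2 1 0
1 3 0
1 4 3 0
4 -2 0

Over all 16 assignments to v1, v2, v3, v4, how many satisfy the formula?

3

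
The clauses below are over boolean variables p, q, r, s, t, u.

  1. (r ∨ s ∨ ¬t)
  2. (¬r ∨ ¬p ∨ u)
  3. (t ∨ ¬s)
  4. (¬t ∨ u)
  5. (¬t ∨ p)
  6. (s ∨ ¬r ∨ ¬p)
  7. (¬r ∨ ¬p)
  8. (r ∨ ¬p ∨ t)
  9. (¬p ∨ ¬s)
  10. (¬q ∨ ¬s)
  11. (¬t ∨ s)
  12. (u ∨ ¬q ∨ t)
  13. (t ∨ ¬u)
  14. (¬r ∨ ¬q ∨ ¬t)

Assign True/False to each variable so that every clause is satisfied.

p=False, q=False, r=False, s=False, t=False, u=False

Check each clause:
  1. (r ∨ s ∨ ¬t) — ¬t is true.
  2. (u ∨ ¬r ∨ ¬p) — ¬r is true.
  3. (t ∨ ¬s) — ¬s is true.
  4. (¬t ∨ u) — ¬t is true.
  5. (¬t ∨ p) — ¬t is true.
  6. (s ∨ ¬p ∨ ¬r) — ¬r is true.
  7. (¬r ∨ ¬p) — ¬r is true.
  8. (t ∨ r ∨ ¬p) — ¬p is true.
  9. (¬s ∨ ¬p) — ¬s is true.
  10. (¬q ∨ ¬s) — ¬s is true.
  11. (¬t ∨ s) — ¬t is true.
  12. (u ∨ t ∨ ¬q) — ¬q is true.
  13. (t ∨ ¬u) — ¬u is true.
  14. (¬t ∨ ¬r ∨ ¬q) — ¬t is true.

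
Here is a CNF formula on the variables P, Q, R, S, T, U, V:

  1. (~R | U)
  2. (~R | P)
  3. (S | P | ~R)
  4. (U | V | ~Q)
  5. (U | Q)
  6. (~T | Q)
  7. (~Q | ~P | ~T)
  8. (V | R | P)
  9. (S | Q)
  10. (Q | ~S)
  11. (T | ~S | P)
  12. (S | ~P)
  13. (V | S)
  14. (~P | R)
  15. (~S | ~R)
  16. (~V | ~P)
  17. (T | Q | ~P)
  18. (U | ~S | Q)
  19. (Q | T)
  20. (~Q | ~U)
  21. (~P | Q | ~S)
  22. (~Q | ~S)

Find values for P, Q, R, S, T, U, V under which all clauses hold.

P=F, Q=T, R=F, S=F, T=F, U=F, V=T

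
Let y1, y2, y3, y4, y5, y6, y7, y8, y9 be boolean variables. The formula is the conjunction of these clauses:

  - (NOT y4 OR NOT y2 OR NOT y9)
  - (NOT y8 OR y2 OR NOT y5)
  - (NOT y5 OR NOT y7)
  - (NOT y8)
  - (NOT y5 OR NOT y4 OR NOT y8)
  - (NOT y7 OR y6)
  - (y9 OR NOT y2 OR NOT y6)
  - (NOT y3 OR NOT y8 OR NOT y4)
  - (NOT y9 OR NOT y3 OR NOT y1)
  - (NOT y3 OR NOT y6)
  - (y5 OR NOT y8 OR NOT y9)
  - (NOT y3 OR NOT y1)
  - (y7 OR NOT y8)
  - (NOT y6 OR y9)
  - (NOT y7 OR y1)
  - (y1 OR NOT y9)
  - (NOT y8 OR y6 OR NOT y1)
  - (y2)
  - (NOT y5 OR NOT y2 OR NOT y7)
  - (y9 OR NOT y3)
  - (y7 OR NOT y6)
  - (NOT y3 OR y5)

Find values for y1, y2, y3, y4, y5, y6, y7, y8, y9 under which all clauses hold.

y1=T, y2=T, y3=F, y4=T, y5=T, y6=F, y7=F, y8=F, y9=F

Check each clause:
  1. (NOT y9 OR NOT y2 OR NOT y4) — NOT y9 is true.
  2. (NOT y5 OR y2 OR NOT y8) — NOT y8 is true.
  3. (NOT y5 OR NOT y7) — NOT y7 is true.
  4. (NOT y8) — NOT y8 is true.
  5. (NOT y5 OR NOT y8 OR NOT y4) — NOT y8 is true.
  6. (y6 OR NOT y7) — NOT y7 is true.
  7. (y9 OR NOT y2 OR NOT y6) — NOT y6 is true.
  8. (NOT y4 OR NOT y3 OR NOT y8) — NOT y8 is true.
  9. (NOT y1 OR NOT y9 OR NOT y3) — NOT y3 is true.
  10. (NOT y6 OR NOT y3) — NOT y6 is true.
  11. (NOT y9 OR NOT y8 OR y5) — NOT y8 is true.
  12. (NOT y3 OR NOT y1) — NOT y3 is true.
  13. (NOT y8 OR y7) — NOT y8 is true.
  14. (NOT y6 OR y9) — NOT y6 is true.
  15. (y1 OR NOT y7) — y1 is true.
  16. (y1 OR NOT y9) — y1 is true.
  17. (NOT y8 OR y6 OR NOT y1) — NOT y8 is true.
  18. (y2) — y2 is true.
  19. (NOT y2 OR NOT y7 OR NOT y5) — NOT y7 is true.
  20. (y9 OR NOT y3) — NOT y3 is true.
  21. (y7 OR NOT y6) — NOT y6 is true.
  22. (NOT y3 OR y5) — NOT y3 is true.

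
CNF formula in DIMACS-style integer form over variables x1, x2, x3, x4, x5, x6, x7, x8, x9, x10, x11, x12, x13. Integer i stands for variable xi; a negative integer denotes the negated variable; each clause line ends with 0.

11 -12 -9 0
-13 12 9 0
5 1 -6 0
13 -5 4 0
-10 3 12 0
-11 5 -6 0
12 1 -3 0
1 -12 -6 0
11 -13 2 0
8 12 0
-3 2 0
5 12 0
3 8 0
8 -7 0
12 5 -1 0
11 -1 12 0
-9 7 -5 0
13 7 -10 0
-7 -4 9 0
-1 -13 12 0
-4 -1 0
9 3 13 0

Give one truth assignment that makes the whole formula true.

x1 = 1  x2 = 0  x3 = 0  x4 = 0  x5 = 1  x6 = 0  x7 = 1  x8 = 1  x9 = 1  x10 = 0  x11 = 1  x12 = 1  x13 = 1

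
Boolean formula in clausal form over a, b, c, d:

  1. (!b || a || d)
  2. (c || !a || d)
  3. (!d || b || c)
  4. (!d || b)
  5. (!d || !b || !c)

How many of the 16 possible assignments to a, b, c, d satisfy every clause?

6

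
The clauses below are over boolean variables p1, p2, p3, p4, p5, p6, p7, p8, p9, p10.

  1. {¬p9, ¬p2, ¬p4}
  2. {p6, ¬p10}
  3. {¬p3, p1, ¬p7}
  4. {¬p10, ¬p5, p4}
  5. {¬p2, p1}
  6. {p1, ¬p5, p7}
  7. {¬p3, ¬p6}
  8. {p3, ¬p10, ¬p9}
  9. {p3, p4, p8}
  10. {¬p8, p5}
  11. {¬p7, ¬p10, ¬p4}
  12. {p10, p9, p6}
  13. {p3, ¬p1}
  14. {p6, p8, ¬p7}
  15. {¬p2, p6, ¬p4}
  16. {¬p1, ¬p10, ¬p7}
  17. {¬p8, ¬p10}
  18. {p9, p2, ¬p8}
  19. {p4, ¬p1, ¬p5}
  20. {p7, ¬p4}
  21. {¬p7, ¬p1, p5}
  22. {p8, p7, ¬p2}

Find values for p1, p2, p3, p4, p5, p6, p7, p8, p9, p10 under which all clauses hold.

p1 = 0  p2 = 0  p3 = 0  p4 = 1  p5 = 1  p6 = 1  p7 = 1  p8 = 0  p9 = 1  p10 = 0

Try p1 = False.
  then p2 is forced to False.
Branch on p3: take p3 = False.
Try p4 = True.
  then p7 is forced to True.
  then p10 is forced to False.
The remaining clauses are satisfied by p5 = True, p6 = True, p8 = False, p9 = True.
Every clause has at least one true literal under this assignment.
Check each clause:
  1. {¬p2, ¬p9, ¬p4} — ¬p2 is true.
  2. {p6, ¬p10} — p6 is true.
  3. {¬p7, p1, ¬p3} — ¬p3 is true.
  4. {¬p10, ¬p5, p4} — p4 is true.
  5. {¬p2, p1} — ¬p2 is true.
  6. {p1, ¬p5, p7} — p7 is true.
  7. {¬p3, ¬p6} — ¬p3 is true.
  8. {¬p9, p3, ¬p10} — ¬p10 is true.
  9. {p3, p4, p8} — p4 is true.
  10. {p5, ¬p8} — ¬p8 is true.
  11. {¬p7, ¬p4, ¬p10} — ¬p10 is true.
  12. {p9, p10, p6} — p9 is true.
  13. {¬p1, p3} — ¬p1 is true.
  14. {¬p7, p8, p6} — p6 is true.
  15. {¬p4, p6, ¬p2} — p6 is true.
  16. {¬p10, ¬p1, ¬p7} — ¬p10 is true.
  17. {¬p8, ¬p10} — ¬p8 is true.
  18. {p2, ¬p8, p9} — ¬p8 is true.
  19. {¬p5, ¬p1, p4} — p4 is true.
  20. {¬p4, p7} — p7 is true.
  21. {¬p1, ¬p7, p5} — p5 is true.
  22. {¬p2, p8, p7} — ¬p2 is true.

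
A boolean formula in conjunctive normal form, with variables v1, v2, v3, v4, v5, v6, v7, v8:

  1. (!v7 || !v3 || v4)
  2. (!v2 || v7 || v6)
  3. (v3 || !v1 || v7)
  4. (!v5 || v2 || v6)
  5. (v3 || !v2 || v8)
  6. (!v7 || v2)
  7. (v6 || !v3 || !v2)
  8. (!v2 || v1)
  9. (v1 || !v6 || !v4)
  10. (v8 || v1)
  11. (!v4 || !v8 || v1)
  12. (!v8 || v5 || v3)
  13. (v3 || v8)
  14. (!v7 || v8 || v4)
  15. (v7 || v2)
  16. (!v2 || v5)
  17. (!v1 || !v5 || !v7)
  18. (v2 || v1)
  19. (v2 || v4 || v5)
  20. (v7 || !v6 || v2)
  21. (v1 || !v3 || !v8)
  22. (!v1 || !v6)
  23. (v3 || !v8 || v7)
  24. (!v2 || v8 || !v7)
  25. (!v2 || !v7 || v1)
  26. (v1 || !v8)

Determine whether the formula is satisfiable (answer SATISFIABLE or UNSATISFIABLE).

UNSATISFIABLE

v2 = True:
  propagation gives v1=True, v5=True, v7=False, v6=True; an empty clause results — contradiction.
v2 = False:
  propagation gives v7=False; an empty clause results — contradiction.
Every branch closes, so no satisfying assignment exists.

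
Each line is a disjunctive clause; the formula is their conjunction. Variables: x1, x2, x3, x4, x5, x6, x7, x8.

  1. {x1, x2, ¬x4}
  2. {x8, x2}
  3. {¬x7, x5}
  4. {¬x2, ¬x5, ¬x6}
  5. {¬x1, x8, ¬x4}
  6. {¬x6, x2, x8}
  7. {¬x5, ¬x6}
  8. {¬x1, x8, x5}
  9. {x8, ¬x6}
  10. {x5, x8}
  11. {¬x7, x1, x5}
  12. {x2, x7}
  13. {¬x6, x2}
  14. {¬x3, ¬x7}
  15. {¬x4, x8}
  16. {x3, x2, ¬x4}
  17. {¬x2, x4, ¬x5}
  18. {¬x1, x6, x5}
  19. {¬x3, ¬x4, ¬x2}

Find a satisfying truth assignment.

x1=T, x2=T, x3=T, x4=F, x5=F, x6=T, x7=F, x8=T

Pure literal: x8 appears only positively; assign x8 = True.
Set x1 = True and propagate.
Branch on x2: take x2 = True.
The remaining clauses are satisfied by x3 = True, x4 = False, x5 = False, x6 = True, x7 = False.
Every clause has at least one true literal under this assignment.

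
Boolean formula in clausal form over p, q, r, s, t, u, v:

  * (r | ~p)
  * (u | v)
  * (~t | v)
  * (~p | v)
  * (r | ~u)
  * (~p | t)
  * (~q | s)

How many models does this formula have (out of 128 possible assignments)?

27

Case analysis on p and v:
  p=T, v=T: u free; 3 ways for (q,r,s,t) × 2^1 = 6.
  p=T, v=F: a clause becomes empty — 0.
  p=F, v=T: t free; 9 ways for (q,r,s,u) × 2^1 = 18.
  p=F, v=F: remaining (q,r,s,t,u) ∈ {(F,T,F,F,T); (F,T,T,F,T); (T,T,T,F,T)} — 3.
Total: 6 + 0 + 18 + 3 = 27.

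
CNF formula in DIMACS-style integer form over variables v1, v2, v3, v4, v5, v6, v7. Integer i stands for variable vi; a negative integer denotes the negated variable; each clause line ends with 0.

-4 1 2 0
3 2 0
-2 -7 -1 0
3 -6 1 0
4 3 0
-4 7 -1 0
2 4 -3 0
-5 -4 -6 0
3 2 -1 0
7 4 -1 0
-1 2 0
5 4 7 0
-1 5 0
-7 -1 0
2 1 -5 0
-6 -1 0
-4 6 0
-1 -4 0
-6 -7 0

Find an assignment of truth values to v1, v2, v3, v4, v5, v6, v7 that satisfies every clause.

v1=False, v2=True, v3=True, v4=True, v5=False, v6=True, v7=False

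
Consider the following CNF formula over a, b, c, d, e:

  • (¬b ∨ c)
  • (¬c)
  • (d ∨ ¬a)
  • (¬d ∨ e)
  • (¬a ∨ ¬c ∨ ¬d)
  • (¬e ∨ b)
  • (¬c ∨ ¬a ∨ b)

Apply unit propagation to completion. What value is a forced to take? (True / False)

False

(¬c) is a unit clause: c = False.
(c ∨ ¬b): since c = False, the clause reduces to (¬b). b = False.
(b ∨ ¬e) with b = False leaves only ¬e, so e = False.
(e ∨ ¬d) with e = False leaves only ¬d, so d = False.
In (d ∨ ¬a), d is now false; ¬a must hold, so a = False.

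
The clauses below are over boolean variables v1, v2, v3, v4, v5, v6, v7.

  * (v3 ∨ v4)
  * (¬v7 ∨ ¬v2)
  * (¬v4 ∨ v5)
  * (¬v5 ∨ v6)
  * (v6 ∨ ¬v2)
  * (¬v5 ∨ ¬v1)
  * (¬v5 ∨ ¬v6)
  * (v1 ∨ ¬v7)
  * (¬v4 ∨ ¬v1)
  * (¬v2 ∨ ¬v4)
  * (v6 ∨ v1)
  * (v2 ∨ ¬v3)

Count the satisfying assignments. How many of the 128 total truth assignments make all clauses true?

Satisfying assignments:
  v1=0 v2=1 v3=1 v4=0 v5=0 v6=1 v7=0
  v1=1 v2=1 v3=1 v4=0 v5=0 v6=1 v7=0
Count: 2.

2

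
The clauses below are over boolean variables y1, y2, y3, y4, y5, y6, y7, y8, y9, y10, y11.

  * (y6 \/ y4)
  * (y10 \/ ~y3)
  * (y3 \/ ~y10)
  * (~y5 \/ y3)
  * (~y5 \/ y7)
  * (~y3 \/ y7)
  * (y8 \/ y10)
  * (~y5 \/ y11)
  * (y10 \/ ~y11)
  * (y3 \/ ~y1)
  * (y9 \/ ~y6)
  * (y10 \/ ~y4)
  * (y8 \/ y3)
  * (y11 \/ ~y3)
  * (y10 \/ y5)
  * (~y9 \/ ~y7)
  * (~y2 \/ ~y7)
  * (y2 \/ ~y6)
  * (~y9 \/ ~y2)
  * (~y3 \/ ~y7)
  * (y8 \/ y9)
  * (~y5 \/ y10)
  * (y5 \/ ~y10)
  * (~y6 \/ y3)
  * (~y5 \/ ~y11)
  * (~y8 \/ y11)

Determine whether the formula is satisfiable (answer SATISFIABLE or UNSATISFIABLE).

y3 = True:
  propagation gives y10=True, y7=True; an empty clause results — contradiction.
y3 = False:
  propagation gives y10=False, y5=False; an empty clause results — contradiction.
Every branch closes, so no satisfying assignment exists.

UNSATISFIABLE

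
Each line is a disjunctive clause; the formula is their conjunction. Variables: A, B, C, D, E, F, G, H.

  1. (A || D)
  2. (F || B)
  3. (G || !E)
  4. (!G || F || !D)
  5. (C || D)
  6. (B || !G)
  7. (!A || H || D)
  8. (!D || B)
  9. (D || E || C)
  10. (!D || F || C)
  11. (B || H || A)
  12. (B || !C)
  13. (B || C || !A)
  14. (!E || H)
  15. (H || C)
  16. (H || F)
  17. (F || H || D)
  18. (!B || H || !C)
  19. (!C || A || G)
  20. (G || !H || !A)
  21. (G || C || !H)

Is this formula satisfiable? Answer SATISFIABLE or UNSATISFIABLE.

F occurs only positively in the remaining clauses — set F = True.
Branch on A: take A = True.
Branch on B: take B = True.
Try C = False.
  then D is forced to True.
  then H is forced to True.
  then G is forced to True.
E is now unconstrained; take E = False.
Every clause has at least one true literal under this assignment.
So A = T, B = T, C = F, D = T, E = F, F = T, G = T, H = T is a satisfying assignment.

SATISFIABLE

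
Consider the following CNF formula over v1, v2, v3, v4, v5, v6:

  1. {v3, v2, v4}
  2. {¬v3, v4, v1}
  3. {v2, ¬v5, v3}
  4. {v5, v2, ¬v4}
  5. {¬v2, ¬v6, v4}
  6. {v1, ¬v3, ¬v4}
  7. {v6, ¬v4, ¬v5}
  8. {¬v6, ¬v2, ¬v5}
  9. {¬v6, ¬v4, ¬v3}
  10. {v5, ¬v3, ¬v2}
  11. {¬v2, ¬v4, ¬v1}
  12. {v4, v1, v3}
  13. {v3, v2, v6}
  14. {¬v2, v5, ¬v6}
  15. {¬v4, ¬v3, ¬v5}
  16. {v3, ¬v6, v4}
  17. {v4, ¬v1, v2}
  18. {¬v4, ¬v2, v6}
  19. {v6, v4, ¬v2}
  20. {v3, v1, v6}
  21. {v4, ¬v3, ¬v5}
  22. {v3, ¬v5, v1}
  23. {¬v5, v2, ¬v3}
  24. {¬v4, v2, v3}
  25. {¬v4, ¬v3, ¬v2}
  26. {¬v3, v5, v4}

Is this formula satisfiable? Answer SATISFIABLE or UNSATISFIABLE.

v4 = True:
  v2 = True:
    propagation gives v1=False, v3=False, v6=True, v5=False; an empty clause results — contradiction.
  v2 = False:
    propagation gives v5=True, v3=True; an empty clause results — contradiction.
v4 = False:
  v3 = True:
    propagation gives v1=True, v2=True, v6=False; an empty clause results — contradiction.
  v3 = False:
    propagation gives v2=True, v6=False; an empty clause results — contradiction.
Every branch closes, so no satisfying assignment exists.

UNSATISFIABLE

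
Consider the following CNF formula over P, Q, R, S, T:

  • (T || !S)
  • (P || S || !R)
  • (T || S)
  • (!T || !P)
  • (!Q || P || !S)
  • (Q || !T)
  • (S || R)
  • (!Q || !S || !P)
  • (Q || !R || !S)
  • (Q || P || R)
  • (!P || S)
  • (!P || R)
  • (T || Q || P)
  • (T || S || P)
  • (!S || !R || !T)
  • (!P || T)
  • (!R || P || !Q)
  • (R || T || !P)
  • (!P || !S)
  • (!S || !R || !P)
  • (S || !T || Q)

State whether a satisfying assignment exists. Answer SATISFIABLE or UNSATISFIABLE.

P = True:
  propagation gives T=False; an empty clause results — contradiction.
P = False:
  S = True:
    propagation gives T=True, Q=False; an empty clause results — contradiction.
  S = False:
    propagation gives R=False; an empty clause results — contradiction.
Every branch closes, so no satisfying assignment exists.

UNSATISFIABLE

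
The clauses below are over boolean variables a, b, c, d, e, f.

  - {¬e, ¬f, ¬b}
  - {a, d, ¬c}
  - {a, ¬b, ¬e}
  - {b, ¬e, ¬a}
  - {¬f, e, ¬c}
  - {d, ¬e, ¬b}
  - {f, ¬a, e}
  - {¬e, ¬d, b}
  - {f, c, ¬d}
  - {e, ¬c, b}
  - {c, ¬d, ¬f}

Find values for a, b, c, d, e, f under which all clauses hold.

a = 0, b = 0, c = 0, d = 0, e = 1, f = 0

Check each clause:
  1. {¬e, ¬f, ¬b} — ¬f is true.
  2. {d, a, ¬c} — ¬c is true.
  3. {a, ¬b, ¬e} — ¬b is true.
  4. {b, ¬a, ¬e} — ¬a is true.
  5. {e, ¬f, ¬c} — ¬c is true.
  6. {¬e, d, ¬b} — ¬b is true.
  7. {¬a, e, f} — e is true.
  8. {¬e, b, ¬d} — ¬d is true.
  9. {f, ¬d, c} — ¬d is true.
  10. {b, e, ¬c} — e is true.
  11. {¬d, c, ¬f} — ¬f is true.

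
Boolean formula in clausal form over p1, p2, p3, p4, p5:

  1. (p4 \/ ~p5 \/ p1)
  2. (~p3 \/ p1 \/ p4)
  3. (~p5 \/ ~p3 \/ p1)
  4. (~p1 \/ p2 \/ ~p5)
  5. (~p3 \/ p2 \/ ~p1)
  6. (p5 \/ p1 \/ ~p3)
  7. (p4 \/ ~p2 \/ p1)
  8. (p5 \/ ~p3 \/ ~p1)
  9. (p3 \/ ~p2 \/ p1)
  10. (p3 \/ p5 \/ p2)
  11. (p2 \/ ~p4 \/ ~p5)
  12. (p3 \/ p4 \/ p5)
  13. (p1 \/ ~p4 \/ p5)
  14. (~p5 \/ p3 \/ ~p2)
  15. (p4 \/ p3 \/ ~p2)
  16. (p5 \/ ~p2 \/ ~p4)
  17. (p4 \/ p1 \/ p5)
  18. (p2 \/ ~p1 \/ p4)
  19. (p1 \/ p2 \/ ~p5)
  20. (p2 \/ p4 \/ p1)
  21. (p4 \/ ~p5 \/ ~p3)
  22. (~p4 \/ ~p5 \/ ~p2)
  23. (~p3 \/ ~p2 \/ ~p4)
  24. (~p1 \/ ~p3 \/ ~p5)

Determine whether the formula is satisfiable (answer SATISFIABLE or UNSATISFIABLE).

UNSATISFIABLE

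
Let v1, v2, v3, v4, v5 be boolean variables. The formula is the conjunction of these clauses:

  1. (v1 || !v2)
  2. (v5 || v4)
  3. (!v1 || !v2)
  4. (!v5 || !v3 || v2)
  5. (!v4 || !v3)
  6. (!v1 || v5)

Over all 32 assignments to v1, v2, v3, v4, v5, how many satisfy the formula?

Satisfying assignments:
  v1=F v2=F v3=F v4=F v5=T
  v1=F v2=F v3=F v4=T v5=F
  v1=F v2=F v3=F v4=T v5=T
  v1=T v2=F v3=F v4=F v5=T
  v1=T v2=F v3=F v4=T v5=T
Count: 5.

5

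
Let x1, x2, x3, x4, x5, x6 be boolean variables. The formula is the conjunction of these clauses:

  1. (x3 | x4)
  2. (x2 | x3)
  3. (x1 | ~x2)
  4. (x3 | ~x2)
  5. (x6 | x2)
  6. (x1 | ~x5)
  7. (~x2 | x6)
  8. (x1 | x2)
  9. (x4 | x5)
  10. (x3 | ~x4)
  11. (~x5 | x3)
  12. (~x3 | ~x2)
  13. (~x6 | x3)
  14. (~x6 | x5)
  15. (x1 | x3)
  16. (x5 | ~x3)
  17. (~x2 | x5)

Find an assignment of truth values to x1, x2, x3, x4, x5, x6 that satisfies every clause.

x1 = T  x2 = F  x3 = T  x4 = F  x5 = T  x6 = T

Check each clause:
  1. (x4 | x3) — x3 is true.
  2. (x3 | x2) — x3 is true.
  3. (x1 | ~x2) — x1 is true.
  4. (~x2 | x3) — x3 is true.
  5. (x2 | x6) — x6 is true.
  6. (~x5 | x1) — x1 is true.
  7. (x6 | ~x2) — x6 is true.
  8. (x2 | x1) — x1 is true.
  9. (x5 | x4) — x5 is true.
  10. (x3 | ~x4) — x3 is true.
  11. (x3 | ~x5) — x3 is true.
  12. (~x2 | ~x3) — ~x2 is true.
  13. (x3 | ~x6) — x3 is true.
  14. (x5 | ~x6) — x5 is true.
  15. (x1 | x3) — x1 is true.
  16. (~x3 | x5) — x5 is true.
  17. (~x2 | x5) — x5 is true.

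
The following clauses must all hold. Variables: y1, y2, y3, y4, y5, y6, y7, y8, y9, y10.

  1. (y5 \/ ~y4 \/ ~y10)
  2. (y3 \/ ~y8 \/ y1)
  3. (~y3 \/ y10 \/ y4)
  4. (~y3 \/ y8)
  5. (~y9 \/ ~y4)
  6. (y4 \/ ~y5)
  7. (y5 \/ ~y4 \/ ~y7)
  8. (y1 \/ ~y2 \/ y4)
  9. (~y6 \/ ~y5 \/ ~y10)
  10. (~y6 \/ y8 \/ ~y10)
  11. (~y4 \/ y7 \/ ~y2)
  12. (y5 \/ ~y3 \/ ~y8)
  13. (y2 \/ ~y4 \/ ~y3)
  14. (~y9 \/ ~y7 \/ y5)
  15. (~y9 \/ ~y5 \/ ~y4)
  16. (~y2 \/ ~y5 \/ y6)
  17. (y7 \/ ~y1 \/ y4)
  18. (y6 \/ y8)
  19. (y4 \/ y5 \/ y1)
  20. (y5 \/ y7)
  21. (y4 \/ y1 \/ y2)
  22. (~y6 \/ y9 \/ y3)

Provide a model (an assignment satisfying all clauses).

Set y1 = True and propagate.
Branch on y2: take y2 = True.
Set y3 = False and propagate.
The remaining clauses are satisfied by y4 = False, y5 = False, y6 = False, y7 = True, y8 = True, y9 = False, y10 = False.

y1=1  y2=1  y3=0  y4=0  y5=0  y6=0  y7=1  y8=1  y9=0  y10=0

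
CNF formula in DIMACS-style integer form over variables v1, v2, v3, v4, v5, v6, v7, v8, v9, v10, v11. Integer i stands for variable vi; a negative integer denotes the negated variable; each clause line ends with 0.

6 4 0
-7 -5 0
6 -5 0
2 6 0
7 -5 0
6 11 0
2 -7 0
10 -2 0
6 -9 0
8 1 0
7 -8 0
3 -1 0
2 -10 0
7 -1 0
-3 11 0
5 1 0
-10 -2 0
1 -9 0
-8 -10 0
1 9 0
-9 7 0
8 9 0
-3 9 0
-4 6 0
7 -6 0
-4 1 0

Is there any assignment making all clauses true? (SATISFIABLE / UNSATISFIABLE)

UNSATISFIABLE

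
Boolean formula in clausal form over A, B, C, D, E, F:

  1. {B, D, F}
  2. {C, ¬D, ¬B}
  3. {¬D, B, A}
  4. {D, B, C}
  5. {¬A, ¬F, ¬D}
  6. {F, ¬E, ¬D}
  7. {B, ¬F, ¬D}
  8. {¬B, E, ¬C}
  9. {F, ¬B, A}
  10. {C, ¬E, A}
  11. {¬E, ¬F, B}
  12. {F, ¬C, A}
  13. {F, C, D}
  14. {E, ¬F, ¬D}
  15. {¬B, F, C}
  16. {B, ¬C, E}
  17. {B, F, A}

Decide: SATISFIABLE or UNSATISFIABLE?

Branch on A: take A = True.
For the remaining variables, B = True, C = False, D = False, E = True, F = True works.
So A=T, B=T, C=F, D=F, E=T, F=T is a satisfying assignment.

SATISFIABLE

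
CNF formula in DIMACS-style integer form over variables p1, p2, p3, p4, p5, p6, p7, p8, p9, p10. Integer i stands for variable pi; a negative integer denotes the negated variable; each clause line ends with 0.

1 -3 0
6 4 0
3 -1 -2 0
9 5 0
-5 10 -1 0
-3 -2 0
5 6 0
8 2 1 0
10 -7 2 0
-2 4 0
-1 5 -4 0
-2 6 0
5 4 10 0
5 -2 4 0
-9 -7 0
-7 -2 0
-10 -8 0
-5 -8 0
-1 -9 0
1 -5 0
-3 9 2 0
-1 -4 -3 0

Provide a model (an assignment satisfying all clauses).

p1 = True  p2 = False  p3 = False  p4 = False  p5 = True  p6 = True  p7 = True  p8 = False  p9 = False  p10 = True

Pure literal: p6 appears only positively; assign p6 = True.
Branch on p1: take p1 = True.
  then p9 is forced to False.
  then p5 is forced to True.
  then p10 is forced to True.
  then p8 is forced to False.
Try p2 = False.
  then p3 is forced to False.
p4, p7 are now unconstrained; take p4 = False, p7 = True.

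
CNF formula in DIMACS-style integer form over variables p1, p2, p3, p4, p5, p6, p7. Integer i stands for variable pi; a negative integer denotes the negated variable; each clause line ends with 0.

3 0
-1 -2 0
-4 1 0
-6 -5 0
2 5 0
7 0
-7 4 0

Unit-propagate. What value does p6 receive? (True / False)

(p3) is a unit clause: p3 = True.
(p7) is a unit clause: p7 = True.
In (~p7 \/ p4), ~p7 is now false; p4 must hold, so p4 = True.
(p1 \/ ~p4) with p4 = True leaves only p1, so p1 = True.
(~p1 \/ ~p2): since p1 = True, the clause reduces to (~p2). p2 = False.
(p5 \/ p2): since p2 = False, the clause reduces to (p5). p5 = True.
(~p5 \/ ~p6): since p5 = True, the clause reduces to (~p6). p6 = False.

False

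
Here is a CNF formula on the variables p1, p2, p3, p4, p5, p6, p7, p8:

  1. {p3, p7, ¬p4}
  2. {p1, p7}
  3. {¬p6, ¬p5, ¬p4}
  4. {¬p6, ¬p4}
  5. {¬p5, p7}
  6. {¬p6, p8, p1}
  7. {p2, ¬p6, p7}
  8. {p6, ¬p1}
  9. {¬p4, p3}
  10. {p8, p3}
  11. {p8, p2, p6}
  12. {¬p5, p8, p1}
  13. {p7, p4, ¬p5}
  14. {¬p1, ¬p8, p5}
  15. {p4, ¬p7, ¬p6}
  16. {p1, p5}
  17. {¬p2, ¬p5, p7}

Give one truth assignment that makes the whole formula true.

p1 = False  p2 = True  p3 = False  p4 = False  p5 = True  p6 = False  p7 = True  p8 = True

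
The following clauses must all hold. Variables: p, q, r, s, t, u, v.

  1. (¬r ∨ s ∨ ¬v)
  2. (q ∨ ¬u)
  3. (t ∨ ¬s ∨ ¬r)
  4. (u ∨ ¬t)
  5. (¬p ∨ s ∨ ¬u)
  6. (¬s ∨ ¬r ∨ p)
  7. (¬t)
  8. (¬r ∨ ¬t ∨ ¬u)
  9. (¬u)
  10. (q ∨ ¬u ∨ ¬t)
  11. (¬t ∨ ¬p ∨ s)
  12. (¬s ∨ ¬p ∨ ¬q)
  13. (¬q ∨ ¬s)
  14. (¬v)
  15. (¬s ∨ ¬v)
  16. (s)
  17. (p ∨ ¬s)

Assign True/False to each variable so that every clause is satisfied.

p = T, q = F, r = F, s = T, t = F, u = F, v = F

(¬t) is a unit clause, so t = False.
Unit propagation: (¬u) forces u = False.
Unit propagation: (¬v) forces v = False.
The clause (s) is unit: s must be True.
The clause (¬r) is unit: r must be False.
Unit propagation: (¬q) forces q = False.
(p) is a unit clause, so p = True.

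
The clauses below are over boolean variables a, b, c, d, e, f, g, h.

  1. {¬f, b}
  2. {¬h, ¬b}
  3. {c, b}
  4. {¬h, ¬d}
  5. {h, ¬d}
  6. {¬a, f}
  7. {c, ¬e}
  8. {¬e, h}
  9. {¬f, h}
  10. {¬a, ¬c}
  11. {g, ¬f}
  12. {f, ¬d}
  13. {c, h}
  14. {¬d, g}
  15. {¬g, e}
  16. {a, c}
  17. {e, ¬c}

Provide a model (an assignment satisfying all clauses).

a=False, b=False, c=True, d=False, e=True, f=False, g=False, h=True

Check each clause:
  1. {¬f, b} — ¬f is true.
  2. {¬b, ¬h} — ¬b is true.
  3. {b, c} — c is true.
  4. {¬d, ¬h} — ¬d is true.
  5. {¬d, h} — h is true.
  6. {¬a, f} — ¬a is true.
  7. {c, ¬e} — c is true.
  8. {h, ¬e} — h is true.
  9. {h, ¬f} — h is true.
  10. {¬a, ¬c} — ¬a is true.
  11. {g, ¬f} — ¬f is true.
  12. {¬d, f} — ¬d is true.
  13. {c, h} — h is true.
  14. {¬d, g} — ¬d is true.
  15. {e, ¬g} — ¬g is true.
  16. {c, a} — c is true.
  17. {e, ¬c} — e is true.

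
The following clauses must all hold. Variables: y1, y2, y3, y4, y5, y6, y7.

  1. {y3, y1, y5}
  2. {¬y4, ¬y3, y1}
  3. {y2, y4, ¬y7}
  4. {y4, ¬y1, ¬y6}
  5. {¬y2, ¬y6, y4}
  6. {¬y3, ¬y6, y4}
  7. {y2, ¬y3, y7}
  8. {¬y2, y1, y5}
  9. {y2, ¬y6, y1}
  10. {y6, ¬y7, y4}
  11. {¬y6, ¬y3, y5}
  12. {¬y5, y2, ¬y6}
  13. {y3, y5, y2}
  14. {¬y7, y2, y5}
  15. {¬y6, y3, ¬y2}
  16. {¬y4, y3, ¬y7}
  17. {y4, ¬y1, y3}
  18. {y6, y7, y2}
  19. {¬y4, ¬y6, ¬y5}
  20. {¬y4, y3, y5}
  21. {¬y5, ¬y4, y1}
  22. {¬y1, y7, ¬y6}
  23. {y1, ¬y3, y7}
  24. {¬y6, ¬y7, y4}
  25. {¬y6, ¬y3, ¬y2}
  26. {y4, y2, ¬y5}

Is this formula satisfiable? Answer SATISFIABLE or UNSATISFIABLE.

SATISFIABLE

Set y1 = True and propagate.
The remaining clauses are satisfied by y2 = True, y3 = True, y4 = False, y5 = True, y6 = False, y7 = False.
So y1=1, y2=1, y3=1, y4=0, y5=1, y6=0, y7=0 is a satisfying assignment.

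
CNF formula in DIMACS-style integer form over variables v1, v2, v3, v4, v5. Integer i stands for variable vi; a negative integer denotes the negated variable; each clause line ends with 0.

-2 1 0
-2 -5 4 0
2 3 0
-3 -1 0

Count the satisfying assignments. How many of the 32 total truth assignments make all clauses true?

7

The models are:
  v1=0 v2=0 v3=1 v4=0 v5=0
  v1=0 v2=0 v3=1 v4=0 v5=1
  v1=0 v2=0 v3=1 v4=1 v5=0
  v1=0 v2=0 v3=1 v4=1 v5=1
  v1=1 v2=1 v3=0 v4=0 v5=0
  v1=1 v2=1 v3=0 v4=1 v5=0
  v1=1 v2=1 v3=0 v4=1 v5=1
That's 7 in total.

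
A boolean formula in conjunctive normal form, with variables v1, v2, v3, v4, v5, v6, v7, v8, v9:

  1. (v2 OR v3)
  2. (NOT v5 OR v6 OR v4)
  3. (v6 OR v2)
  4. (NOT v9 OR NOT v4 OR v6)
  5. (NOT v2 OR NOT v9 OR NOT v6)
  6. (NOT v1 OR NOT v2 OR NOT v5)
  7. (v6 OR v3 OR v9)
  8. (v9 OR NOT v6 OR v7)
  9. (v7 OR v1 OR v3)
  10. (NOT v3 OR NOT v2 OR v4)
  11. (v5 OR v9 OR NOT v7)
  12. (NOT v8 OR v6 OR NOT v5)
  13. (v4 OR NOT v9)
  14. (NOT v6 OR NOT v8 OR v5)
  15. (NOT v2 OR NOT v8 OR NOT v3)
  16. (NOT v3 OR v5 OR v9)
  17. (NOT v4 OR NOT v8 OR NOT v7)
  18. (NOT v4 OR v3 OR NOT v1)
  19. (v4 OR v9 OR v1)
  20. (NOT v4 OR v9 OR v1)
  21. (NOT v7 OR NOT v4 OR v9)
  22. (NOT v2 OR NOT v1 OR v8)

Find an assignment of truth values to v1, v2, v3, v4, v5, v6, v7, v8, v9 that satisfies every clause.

v1=True, v2=False, v3=True, v4=True, v5=True, v6=True, v7=True, v8=False, v9=True

Check each clause:
  1. (v2 OR v3) — v3 is true.
  2. (NOT v5 OR v6 OR v4) — v4 is true.
  3. (v6 OR v2) — v6 is true.
  4. (NOT v4 OR NOT v9 OR v6) — v6 is true.
  5. (NOT v6 OR NOT v9 OR NOT v2) — NOT v2 is true.
  6. (NOT v5 OR NOT v1 OR NOT v2) — NOT v2 is true.
  7. (v6 OR v3 OR v9) — v9 is true.
  8. (NOT v6 OR v7 OR v9) — v9 is true.
  9. (v1 OR v7 OR v3) — v1 is true.
  10. (v4 OR NOT v2 OR NOT v3) — v4 is true.
  11. (v9 OR NOT v7 OR v5) — v5 is true.
  12. (NOT v5 OR v6 OR NOT v8) — NOT v8 is true.
  13. (NOT v9 OR v4) — v4 is true.
  14. (v5 OR NOT v6 OR NOT v8) — NOT v8 is true.
  15. (NOT v3 OR NOT v2 OR NOT v8) — NOT v8 is true.
  16. (NOT v3 OR v9 OR v5) — v5 is true.
  17. (NOT v7 OR NOT v8 OR NOT v4) — NOT v8 is true.
  18. (v3 OR NOT v1 OR NOT v4) — v3 is true.
  19. (v1 OR v9 OR v4) — v9 is true.
  20. (v1 OR v9 OR NOT v4) — v9 is true.
  21. (v9 OR NOT v4 OR NOT v7) — v9 is true.
  22. (NOT v2 OR NOT v1 OR v8) — NOT v2 is true.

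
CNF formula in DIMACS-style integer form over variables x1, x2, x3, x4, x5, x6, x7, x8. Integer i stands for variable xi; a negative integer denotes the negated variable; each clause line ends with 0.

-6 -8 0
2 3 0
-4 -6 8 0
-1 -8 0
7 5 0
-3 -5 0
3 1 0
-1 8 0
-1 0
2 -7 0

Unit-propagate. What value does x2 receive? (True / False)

(NOT x1) stands alone — x1 = False.
From (x3 OR x1) and x1 = False: x3 = True.
In (NOT x3 OR NOT x5), NOT x3 is now false; NOT x5 must hold, so x5 = False.
In (x7 OR x5), x5 is now false; x7 must hold, so x7 = True.
(x2 OR NOT x7) with x7 = True leaves only x2, so x2 = True.

True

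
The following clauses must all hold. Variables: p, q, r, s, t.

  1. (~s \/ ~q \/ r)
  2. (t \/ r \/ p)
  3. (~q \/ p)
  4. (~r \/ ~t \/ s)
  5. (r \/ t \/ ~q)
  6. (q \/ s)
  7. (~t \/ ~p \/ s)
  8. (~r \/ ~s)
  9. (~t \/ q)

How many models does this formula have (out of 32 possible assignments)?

Satisfying assignments:
  p=1 q=0 r=0 s=1 t=0
  p=1 q=1 r=1 s=0 t=0
That's 2 in total.

2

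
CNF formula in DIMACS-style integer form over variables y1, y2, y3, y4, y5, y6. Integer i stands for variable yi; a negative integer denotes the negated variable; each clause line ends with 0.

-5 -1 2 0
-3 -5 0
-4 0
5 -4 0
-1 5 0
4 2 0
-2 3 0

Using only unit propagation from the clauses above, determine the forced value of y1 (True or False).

False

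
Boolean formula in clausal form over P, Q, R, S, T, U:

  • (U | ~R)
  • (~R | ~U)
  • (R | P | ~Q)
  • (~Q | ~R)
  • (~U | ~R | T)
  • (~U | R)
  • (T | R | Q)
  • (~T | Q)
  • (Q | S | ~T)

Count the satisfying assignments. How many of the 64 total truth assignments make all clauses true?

The models are:
  P=1 Q=1 R=0 S=0 T=0 U=0
  P=1 Q=1 R=0 S=0 T=1 U=0
  P=1 Q=1 R=0 S=1 T=0 U=0
  P=1 Q=1 R=0 S=1 T=1 U=0
That's 4 in total.

4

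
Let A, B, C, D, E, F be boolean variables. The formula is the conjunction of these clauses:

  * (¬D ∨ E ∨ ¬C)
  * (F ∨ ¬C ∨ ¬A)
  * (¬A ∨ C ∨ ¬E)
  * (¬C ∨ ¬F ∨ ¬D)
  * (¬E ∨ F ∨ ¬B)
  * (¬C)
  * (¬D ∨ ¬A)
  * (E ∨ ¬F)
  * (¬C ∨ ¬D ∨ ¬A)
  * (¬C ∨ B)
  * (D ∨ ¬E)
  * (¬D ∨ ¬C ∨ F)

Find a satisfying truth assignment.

A=True, B=False, C=False, D=False, E=False, F=False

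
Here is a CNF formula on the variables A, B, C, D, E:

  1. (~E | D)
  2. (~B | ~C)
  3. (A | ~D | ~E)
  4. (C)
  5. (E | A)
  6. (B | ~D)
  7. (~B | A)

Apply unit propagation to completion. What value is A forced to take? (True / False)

(C) is a unit clause: C = True.
(~B | ~C) with C = True leaves only ~B, so B = False.
(B | ~D) with B = False leaves only ~D, so D = False.
(D | ~E) with D = False leaves only ~E, so E = False.
(A | E) with E = False leaves only A, so A = True.

True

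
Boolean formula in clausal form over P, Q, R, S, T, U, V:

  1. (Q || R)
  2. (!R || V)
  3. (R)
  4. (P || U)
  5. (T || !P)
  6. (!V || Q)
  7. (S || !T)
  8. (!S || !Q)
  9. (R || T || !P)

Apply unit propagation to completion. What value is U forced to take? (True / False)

(R) stands alone — R = True.
In (!R || V), !R is now false; V must hold, so V = True.
(!V || Q): since V = True, the clause reduces to (Q). Q = True.
From (!S || !Q) and Q = True: S = False.
(S || !T) with S = False leaves only !T, so T = False.
From (T || !P) and T = False: P = False.
(U || P): since P = False, the clause reduces to (U). U = True.

True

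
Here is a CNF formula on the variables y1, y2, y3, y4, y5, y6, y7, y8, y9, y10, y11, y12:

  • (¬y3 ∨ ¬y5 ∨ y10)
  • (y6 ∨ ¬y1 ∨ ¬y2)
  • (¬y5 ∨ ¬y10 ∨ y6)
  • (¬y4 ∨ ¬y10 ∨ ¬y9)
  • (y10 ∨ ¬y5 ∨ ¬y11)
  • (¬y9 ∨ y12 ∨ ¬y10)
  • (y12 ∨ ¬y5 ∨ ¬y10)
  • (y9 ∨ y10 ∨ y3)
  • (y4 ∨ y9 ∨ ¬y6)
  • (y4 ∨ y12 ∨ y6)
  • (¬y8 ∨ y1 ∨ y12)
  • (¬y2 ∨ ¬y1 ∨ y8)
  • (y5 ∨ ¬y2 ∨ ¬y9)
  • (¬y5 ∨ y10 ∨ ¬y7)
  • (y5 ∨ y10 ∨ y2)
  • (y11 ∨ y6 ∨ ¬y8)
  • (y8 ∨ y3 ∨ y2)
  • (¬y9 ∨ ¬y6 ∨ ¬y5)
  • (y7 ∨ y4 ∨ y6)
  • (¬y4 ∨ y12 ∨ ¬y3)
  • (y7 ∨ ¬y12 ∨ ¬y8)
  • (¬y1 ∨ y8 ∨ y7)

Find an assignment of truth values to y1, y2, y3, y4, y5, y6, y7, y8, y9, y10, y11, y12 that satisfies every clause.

y1 = 1, y2 = 1, y3 = 1, y4 = 1, y5 = 1, y6 = 1, y7 = 1, y8 = 1, y9 = 0, y10 = 1, y11 = 1, y12 = 1

Check each clause:
  1. (¬y3 ∨ ¬y5 ∨ y10) — y10 is true.
  2. (¬y1 ∨ y6 ∨ ¬y2) — y6 is true.
  3. (¬y5 ∨ ¬y10 ∨ y6) — y6 is true.
  4. (¬y10 ∨ ¬y4 ∨ ¬y9) — ¬y9 is true.
  5. (¬y11 ∨ y10 ∨ ¬y5) — y10 is true.
  6. (¬y9 ∨ y12 ∨ ¬y10) — y12 is true.
  7. (¬y5 ∨ y12 ∨ ¬y10) — y12 is true.
  8. (y3 ∨ y10 ∨ y9) — y10 is true.
  9. (y9 ∨ y4 ∨ ¬y6) — y4 is true.
  10. (y6 ∨ y4 ∨ y12) — y12 is true.
  11. (y12 ∨ ¬y8 ∨ y1) — y1 is true.
  12. (¬y2 ∨ y8 ∨ ¬y1) — y8 is true.
  13. (¬y2 ∨ y5 ∨ ¬y9) — y5 is true.
  14. (y10 ∨ ¬y5 ∨ ¬y7) — y10 is true.
  15. (y5 ∨ y10 ∨ y2) — y2 is true.
  16. (y6 ∨ ¬y8 ∨ y11) — y11 is true.
  17. (y3 ∨ y2 ∨ y8) — y8 is true.
  18. (¬y6 ∨ ¬y9 ∨ ¬y5) — ¬y9 is true.
  19. (y7 ∨ y6 ∨ y4) — y4 is true.
  20. (¬y3 ∨ y12 ∨ ¬y4) — y12 is true.
  21. (¬y8 ∨ ¬y12 ∨ y7) — y7 is true.
  22. (y8 ∨ ¬y1 ∨ y7) — y8 is true.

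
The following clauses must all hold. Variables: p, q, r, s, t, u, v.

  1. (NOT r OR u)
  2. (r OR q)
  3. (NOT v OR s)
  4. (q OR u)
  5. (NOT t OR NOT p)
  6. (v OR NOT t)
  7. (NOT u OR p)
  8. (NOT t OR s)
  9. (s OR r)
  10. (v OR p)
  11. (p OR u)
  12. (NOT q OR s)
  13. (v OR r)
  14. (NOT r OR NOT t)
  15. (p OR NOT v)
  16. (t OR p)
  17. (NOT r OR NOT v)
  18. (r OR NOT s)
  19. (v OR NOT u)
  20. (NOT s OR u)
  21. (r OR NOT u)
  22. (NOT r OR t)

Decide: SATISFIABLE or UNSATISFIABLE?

UNSATISFIABLE

r = True:
  propagation gives u=True, p=True, t=False; an empty clause results — contradiction.
r = False:
  propagation gives q=True, s=True; an empty clause results — contradiction.
Every branch closes, so no satisfying assignment exists.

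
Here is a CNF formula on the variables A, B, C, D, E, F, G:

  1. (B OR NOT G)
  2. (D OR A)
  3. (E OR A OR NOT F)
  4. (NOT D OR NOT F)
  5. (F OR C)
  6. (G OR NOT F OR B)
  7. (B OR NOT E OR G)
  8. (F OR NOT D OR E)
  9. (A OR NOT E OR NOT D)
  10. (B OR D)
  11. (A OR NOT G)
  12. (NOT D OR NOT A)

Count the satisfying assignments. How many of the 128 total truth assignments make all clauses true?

12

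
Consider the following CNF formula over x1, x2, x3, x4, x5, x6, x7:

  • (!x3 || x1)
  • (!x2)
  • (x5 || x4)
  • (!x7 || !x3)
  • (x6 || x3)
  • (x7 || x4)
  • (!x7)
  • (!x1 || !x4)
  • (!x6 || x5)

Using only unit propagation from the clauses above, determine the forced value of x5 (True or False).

(!x2) stands alone — x2 = False.
(!x7) stands alone — x7 = False.
In (x7 || x4), x7 is now false; x4 must hold, so x4 = True.
(!x1 || !x4): since x4 = True, the clause reduces to (!x1). x1 = False.
In (!x3 || x1), x1 is now false; !x3 must hold, so x3 = False.
In (x3 || x6), x3 is now false; x6 must hold, so x6 = True.
(!x6 || x5) with x6 = True leaves only x5, so x5 = True.

True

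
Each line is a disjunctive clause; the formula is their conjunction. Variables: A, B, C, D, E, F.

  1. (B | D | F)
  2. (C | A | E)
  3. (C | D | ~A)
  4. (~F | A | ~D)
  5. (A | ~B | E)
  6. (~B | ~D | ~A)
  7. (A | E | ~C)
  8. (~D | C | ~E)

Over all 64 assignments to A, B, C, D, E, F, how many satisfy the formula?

20

Case analysis on A and D:
  A=1, D=1: F free; 3 ways for (B,C,E) × 2^1 = 6.
  A=1, D=0: E free; 3 ways for (B,C,F) × 2^1 = 6.
  A=0, D=1: remaining (B,C,E,F) ∈ {(0,1,1,0); (1,1,1,0)} — 2.
  A=0, D=0: C free; 3 ways for (B,E,F) × 2^1 = 6.
Total: 6 + 6 + 2 + 6 = 20.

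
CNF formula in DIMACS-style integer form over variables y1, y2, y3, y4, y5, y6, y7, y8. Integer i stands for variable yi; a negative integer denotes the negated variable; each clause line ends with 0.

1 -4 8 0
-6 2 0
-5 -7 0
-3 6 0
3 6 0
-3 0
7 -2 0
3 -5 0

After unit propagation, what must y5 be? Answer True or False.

(~y3) stands alone — y3 = False.
In (y6 \/ y3), y3 is now false; y6 must hold, so y6 = True.
From (y2 \/ ~y6) and y6 = True: y2 = True.
From (y7 \/ ~y2) and y2 = True: y7 = True.
From (~y7 \/ ~y5) and y7 = True: y5 = False.

False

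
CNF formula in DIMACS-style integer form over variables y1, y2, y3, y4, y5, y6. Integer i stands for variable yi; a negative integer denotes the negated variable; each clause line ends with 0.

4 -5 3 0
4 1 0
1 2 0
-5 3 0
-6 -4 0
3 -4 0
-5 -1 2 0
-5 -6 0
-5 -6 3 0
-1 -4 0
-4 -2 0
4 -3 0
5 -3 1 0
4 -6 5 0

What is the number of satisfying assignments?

2

The models are:
  y1=1 y2=0 y3=0 y4=0 y5=0 y6=0
  y1=1 y2=1 y3=0 y4=0 y5=0 y6=0
That's 2 in total.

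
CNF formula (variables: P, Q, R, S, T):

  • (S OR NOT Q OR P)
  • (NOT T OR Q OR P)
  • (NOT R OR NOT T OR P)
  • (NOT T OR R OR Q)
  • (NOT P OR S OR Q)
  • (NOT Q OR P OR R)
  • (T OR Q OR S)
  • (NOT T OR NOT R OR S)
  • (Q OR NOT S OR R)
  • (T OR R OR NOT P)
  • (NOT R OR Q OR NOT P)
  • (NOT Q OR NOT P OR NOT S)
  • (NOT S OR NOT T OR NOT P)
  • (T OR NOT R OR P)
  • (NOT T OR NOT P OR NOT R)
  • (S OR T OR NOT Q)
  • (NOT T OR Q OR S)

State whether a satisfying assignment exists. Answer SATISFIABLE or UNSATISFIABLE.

SATISFIABLE

Branch on P: take P = True.
Set Q = True and propagate.
  then S is forced to False.
  then T is forced to True.
  then R is forced to False.
Every clause has at least one true literal under this assignment.
So P=1, Q=1, R=0, S=0, T=1 is a satisfying assignment.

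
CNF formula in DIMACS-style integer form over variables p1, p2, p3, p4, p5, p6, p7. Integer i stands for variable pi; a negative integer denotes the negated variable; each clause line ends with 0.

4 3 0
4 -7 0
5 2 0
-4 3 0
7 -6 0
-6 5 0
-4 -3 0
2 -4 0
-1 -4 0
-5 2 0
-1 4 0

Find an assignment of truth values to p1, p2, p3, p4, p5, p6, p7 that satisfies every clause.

p1=False, p2=True, p3=True, p4=False, p5=False, p6=False, p7=False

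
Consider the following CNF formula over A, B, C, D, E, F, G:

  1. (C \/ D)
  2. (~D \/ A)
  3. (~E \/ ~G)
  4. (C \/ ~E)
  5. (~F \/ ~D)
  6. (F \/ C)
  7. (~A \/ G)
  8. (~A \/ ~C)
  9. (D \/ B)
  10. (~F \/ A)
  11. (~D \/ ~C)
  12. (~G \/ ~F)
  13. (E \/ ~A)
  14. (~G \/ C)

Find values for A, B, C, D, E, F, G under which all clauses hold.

A=False, B=True, C=True, D=False, E=True, F=False, G=False

B occurs only positively in the remaining clauses — set B = True.
Set A = False and propagate.
  then D is forced to False.
  then C is forced to True.
  then F is forced to False.
Try E = True.
  then G is forced to False.
Check each clause:
  1. (C \/ D) — C is true.
  2. (A \/ ~D) — ~D is true.
  3. (~G \/ ~E) — ~G is true.
  4. (~E \/ C) — C is true.
  5. (~F \/ ~D) — ~F is true.
  6. (C \/ F) — C is true.
  7. (G \/ ~A) — ~A is true.
  8. (~C \/ ~A) — ~A is true.
  9. (D \/ B) — B is true.
  10. (A \/ ~F) — ~F is true.
  11. (~C \/ ~D) — ~D is true.
  12. (~F \/ ~G) — ~G is true.
  13. (~A \/ E) — E is true.
  14. (~G \/ C) — ~G is true.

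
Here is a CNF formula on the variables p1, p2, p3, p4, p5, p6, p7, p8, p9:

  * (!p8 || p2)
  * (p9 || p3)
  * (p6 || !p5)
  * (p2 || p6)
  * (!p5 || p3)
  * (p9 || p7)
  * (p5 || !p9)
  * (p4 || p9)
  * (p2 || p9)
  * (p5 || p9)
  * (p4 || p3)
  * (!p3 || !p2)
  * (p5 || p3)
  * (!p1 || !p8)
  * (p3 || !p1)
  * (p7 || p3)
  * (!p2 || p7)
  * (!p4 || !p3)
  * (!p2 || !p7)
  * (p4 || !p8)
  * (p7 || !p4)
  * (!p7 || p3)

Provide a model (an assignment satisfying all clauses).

p1 = False  p2 = False  p3 = True  p4 = False  p5 = True  p6 = True  p7 = False  p8 = False  p9 = True

Check each clause:
  1. (!p8 || p2) — !p8 is true.
  2. (p3 || p9) — p9 is true.
  3. (p6 || !p5) — p6 is true.
  4. (p6 || p2) — p6 is true.
  5. (p3 || !p5) — p3 is true.
  6. (p9 || p7) — p9 is true.
  7. (p5 || !p9) — p5 is true.
  8. (p4 || p9) — p9 is true.
  9. (p2 || p9) — p9 is true.
  10. (p9 || p5) — p9 is true.
  11. (p3 || p4) — p3 is true.
  12. (!p3 || !p2) — !p2 is true.
  13. (p5 || p3) — p3 is true.
  14. (!p8 || !p1) — !p8 is true.
  15. (p3 || !p1) — p3 is true.
  16. (p3 || p7) — p3 is true.
  17. (p7 || !p2) — !p2 is true.
  18. (!p4 || !p3) — !p4 is true.
  19. (!p7 || !p2) — !p7 is true.
  20. (p4 || !p8) — !p8 is true.
  21. (!p4 || p7) — !p4 is true.
  22. (!p7 || p3) — !p7 is true.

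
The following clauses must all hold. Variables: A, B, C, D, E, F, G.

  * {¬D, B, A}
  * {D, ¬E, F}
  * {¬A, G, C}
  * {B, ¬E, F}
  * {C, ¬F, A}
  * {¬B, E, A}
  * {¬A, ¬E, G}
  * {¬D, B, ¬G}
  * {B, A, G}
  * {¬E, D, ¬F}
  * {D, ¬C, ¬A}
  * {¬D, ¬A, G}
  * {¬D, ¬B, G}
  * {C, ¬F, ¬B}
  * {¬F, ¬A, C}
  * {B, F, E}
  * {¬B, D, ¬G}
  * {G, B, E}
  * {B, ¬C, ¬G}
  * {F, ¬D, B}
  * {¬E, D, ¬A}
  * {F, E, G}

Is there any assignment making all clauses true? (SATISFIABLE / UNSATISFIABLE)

SATISFIABLE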